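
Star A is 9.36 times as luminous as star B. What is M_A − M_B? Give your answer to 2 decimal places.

Pogson: ΔM = −2.5 log₁₀(ratio) = −2.5 log₁₀(9.36) = −2.5 × 0.9713 = -2.428
Star A is brighter, so it has the smaller magnitude: the difference is negative.

M_A − M_B ≈ -2.43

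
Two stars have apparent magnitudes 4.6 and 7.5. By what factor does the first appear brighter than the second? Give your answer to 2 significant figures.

14

Δm = 4.6 − (7.5) = -2.9
Flux ratio = 10^(−0.4 Δm) = 10^(−0.4 × -2.9) = 10^1.160 = 14.45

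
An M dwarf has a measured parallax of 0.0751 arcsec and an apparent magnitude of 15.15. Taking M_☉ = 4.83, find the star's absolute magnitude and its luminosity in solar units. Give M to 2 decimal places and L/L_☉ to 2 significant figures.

M ≈ 14.53; L/L_☉ ≈ 1.3×10^-4

d = 1/p = 1/0.0751″ = 13.32 pc
M = m − 5 log₁₀ d + 5 = 15.15 − 5·1.1244 + 5 = 14.528
M − M_☉ = 14.528 − 4.83 = 9.698
L/L_☉ = 10^(−0.4 × 9.698) = 1.320×10^-4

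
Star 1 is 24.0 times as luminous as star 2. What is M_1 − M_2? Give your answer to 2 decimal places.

Pogson: ΔM = −2.5 log₁₀(ratio) = −2.5 log₁₀(24.0) = −2.5 × 1.3802 = -3.451
Star 1 is brighter, so it has the smaller magnitude: the difference is negative.

M_1 − M_2 ≈ -3.45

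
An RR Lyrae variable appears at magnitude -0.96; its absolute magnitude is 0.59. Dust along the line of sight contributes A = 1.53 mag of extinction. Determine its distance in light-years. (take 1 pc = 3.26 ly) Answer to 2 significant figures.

m − M = 5 log₁₀(d/10 pc) + A  ⇒  -0.96 − (0.59) − 1.53 = 5 log₁₀(d/10)
-3.080 = 5 log₁₀(d/10)
log₁₀ d = (m − M − A)/5 + 1 = 0.3840
d = 10^0.3840 = 2.421 pc
= 7.893 ly

d ≈ 7.9 ly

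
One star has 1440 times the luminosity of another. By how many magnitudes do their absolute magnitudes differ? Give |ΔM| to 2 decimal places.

|ΔM| ≈ 7.90

Pogson: ΔM = −2.5 log₁₀(ratio) = −2.5 log₁₀(1440) = −2.5 × 3.1584 = -7.896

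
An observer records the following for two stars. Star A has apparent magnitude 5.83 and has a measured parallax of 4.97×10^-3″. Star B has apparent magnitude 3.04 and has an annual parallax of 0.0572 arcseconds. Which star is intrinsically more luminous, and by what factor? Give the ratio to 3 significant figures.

Star A is more luminous, by a factor of 10.1.

Star A: d = 1/p = 1/4.97×10^-3″ = 201.2 pc
Star A: M = m − 5 log₁₀ d + 5 = 5.83 − 5·2.3036 + 5 = -0.688
Star B: d = 1/p = 1/0.0572″ = 17.48 pc
Star B: M = m − 5 log₁₀ d + 5 = 3.04 − 5·1.2426 + 5 = 1.827
ΔM = M_A − M_B = -0.688 − (1.827) = -2.515; smaller M is more luminous → Star A.
L ratio = 10^(0.4 |ΔM|) = 10^1.006 = 10.14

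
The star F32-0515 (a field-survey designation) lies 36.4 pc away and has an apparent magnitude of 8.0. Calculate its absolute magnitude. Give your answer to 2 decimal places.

M ≈ 5.19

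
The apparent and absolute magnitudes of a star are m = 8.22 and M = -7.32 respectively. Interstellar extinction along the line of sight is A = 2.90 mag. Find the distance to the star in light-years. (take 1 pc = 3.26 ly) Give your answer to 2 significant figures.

m − M = 5 log₁₀(d/10 pc) + A  ⇒  8.22 − (-7.32) − 2.90 = 5 log₁₀(d/10)
12.640 = 5 log₁₀(d/10)
log₁₀ d = (m − M − A)/5 + 1 = 3.5280
d = 10^3.5280 = 3373 pc
= 11000 ly

d ≈ 11000 ly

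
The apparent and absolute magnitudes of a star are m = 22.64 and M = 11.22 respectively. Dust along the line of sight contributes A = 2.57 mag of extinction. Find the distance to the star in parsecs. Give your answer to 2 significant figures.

d ≈ 590 pc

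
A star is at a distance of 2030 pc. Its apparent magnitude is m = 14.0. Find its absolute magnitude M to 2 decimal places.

M ≈ 2.46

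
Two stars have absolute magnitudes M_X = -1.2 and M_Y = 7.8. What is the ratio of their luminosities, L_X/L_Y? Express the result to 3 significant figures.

ΔM = M_X − M_Y = -9.0
L_X/L_Y = 10^(−0.4 ΔM) = 10^3.600 = 3981

L_X/L_Y ≈ 3980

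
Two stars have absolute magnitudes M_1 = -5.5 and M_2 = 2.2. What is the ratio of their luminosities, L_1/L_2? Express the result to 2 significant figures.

ΔM = M_1 − M_2 = -7.7
L_1/L_2 = 10^(−0.4 ΔM) = 10^3.080 = 1202

L_1/L_2 ≈ 1200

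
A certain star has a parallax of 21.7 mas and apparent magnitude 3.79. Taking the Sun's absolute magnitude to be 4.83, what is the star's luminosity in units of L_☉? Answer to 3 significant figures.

L/L_☉ ≈ 55.3

d = 1/p = 1000/21.7 mas = 46.08 pc
M = m − 5 log₁₀ d + 5 = 3.79 − 5·1.6635 + 5 = 0.472
M − M_☉ = 0.472 − 4.83 = -4.358
L/L_☉ = 10^(−0.4 × -4.358) = 55.35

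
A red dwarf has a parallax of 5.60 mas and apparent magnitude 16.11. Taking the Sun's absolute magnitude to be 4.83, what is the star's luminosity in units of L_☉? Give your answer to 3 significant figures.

L/L_☉ ≈ 9.81×10^-3

d = 1/p = 1000/5.60 mas = 178.6 pc
M = m − 5 log₁₀ d + 5 = 16.11 − 5·2.2518 + 5 = 9.851
M − M_☉ = 9.851 − 4.83 = 5.021
L/L_☉ = 10^(−0.4 × 5.021) = 9.809×10^-3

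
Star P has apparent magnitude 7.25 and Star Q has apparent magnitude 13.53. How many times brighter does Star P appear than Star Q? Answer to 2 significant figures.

330

Magnitude difference = -6.28
Flux ratio = 10^(−0.4 Δm) = 10^(−0.4 × -6.28) = 10^2.512 = 325.1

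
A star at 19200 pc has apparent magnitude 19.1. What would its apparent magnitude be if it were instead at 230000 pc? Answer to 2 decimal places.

m ≈ 24.49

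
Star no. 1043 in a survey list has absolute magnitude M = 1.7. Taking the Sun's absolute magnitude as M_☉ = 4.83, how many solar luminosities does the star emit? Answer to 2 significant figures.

M − M_☉ = 1.7 − 4.83 = -3.130
L/L_☉ = 10^(−0.4 (M − M_☉)) = 10^1.252 = 17.86

L/L_☉ ≈ 18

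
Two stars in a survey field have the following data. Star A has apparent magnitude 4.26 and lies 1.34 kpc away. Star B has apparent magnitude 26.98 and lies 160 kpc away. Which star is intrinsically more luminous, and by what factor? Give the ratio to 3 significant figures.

Star A: d = 1.34 kpc = 1340 pc
Star A: M = m − 5 log₁₀ d + 5 = 4.26 − 5·3.1271 + 5 = -6.376
Star B: d = 160 kpc = 160000 pc
Star B: M = m − 5 log₁₀ d + 5 = 26.98 − 5·5.2041 + 5 = 5.959
ΔM = M_A − M_B = -6.376 − (5.959) = -12.335; smaller M is more luminous → Star A.
L ratio = 10^(0.4 |ΔM|) = 10^4.934 = 85900

Star A is more luminous, by a factor of 85900.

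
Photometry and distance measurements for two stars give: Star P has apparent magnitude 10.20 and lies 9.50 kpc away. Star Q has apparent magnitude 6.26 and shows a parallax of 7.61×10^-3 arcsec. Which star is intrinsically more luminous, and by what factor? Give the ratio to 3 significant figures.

Star P is more luminous, by a factor of 139.

Star P: d = 9.50 kpc = 9500 pc
Star P: M = m − 5 log₁₀ d + 5 = 10.20 − 5·3.9777 + 5 = -4.689
Star Q: d = 1/p = 1/7.61×10^-3″ = 131.4 pc
Star Q: M = m − 5 log₁₀ d + 5 = 6.26 − 5·2.1186 + 5 = 0.667
ΔM = M_P − M_Q = -4.689 − (0.667) = -5.356; smaller M is more luminous → Star P.
L ratio = 10^(0.4 |ΔM|) = 10^2.142 = 138.7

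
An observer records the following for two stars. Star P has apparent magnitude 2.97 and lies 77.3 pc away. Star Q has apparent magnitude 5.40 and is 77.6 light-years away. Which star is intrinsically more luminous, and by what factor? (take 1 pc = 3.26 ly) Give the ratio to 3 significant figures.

Star P is more luminous, by a factor of 98.9.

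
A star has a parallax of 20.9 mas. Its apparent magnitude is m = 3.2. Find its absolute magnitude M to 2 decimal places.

M ≈ -0.20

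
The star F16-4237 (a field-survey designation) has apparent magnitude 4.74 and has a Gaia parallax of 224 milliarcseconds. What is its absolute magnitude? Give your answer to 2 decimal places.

M ≈ 6.49

p = 224 mas = 0.224″ → d = 1/p = 4.464 pc
5 log₁₀(d/10 pc) = 5 log₁₀(4.464) − 5 = -1.751
M = m − 5 log₁₀(d/10) = 4.74 + 1.751 = 6.491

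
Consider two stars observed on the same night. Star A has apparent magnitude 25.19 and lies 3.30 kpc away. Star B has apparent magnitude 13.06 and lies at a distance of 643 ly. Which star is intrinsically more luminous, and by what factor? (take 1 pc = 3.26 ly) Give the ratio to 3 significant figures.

Star A: d = 3.30 kpc = 3300 pc
Star A: M = m − 5 log₁₀ d + 5 = 25.19 − 5·3.5185 + 5 = 12.597
Star B: d = 643 ly / 3.26 = 197.2 pc
Star B: M = m − 5 log₁₀ d + 5 = 13.06 − 5·2.2950 + 5 = 6.585
ΔM = M_A − M_B = 12.597 − (6.585) = 6.012; smaller M is more luminous → Star B.
L ratio = 10^(0.4 |ΔM|) = 10^2.405 = 254.1

Star B is more luminous, by a factor of 254.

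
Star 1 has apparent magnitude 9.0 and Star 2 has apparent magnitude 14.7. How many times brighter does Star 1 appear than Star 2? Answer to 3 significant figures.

191

Δm = 9.0 − (14.7) = -5.7
Flux ratio = 10^(−0.4 Δm) = 10^(−0.4 × -5.7) = 10^2.280 = 190.5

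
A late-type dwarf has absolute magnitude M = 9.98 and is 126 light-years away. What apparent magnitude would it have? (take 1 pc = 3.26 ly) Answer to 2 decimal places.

m ≈ 12.92

d = 126 ly / 3.26 = 38.65 pc
m = M + 5 log₁₀ d − 5 = 9.98 + 5·1.5872 − 5 = 12.916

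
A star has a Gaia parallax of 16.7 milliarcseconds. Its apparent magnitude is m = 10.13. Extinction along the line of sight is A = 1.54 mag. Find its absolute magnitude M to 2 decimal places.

M ≈ 4.70

p = 16.7 mas = 0.0167″ → d = 1/p = 59.88 pc
5 log₁₀(d/10 pc) = 5 log₁₀(59.88) − 5 = 3.886
M = m − 5 log₁₀(d/10) − A = 10.13 − 3.886 − 1.54 = 4.704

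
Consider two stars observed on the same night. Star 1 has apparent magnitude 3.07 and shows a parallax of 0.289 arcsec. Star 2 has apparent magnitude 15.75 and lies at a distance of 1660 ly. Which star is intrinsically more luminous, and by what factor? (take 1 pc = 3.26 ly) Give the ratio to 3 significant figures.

Star 1 is more luminous, by a factor of 5.45.

Star 1: d = 1/p = 1/0.289″ = 3.460 pc
Star 1: M = m − 5 log₁₀ d + 5 = 3.07 − 5·0.5391 + 5 = 5.374
Star 2: d = 1660 ly / 3.26 = 509.2 pc
Star 2: M = m − 5 log₁₀ d + 5 = 15.75 − 5·2.7069 + 5 = 7.216
ΔM = M_1 − M_2 = 5.374 − (7.216) = -1.841; smaller M is more luminous → Star 1.
L ratio = 10^(0.4 |ΔM|) = 10^0.736 = 5.450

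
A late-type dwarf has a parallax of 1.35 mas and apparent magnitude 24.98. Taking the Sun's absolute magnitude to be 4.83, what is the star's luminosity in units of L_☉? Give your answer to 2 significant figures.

L/L_☉ ≈ 4.8×10^-5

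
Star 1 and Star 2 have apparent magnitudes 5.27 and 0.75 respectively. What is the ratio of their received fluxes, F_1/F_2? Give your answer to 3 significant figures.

Magnitude difference = 4.52
Flux ratio = 10^(−0.4 Δm) = 10^(−0.4 × 4.52) = 10^-1.808 = 0.01556

F_1/F_2 ≈ 0.0156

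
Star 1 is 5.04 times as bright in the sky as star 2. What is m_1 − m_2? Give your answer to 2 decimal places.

m_1 − m_2 ≈ -1.76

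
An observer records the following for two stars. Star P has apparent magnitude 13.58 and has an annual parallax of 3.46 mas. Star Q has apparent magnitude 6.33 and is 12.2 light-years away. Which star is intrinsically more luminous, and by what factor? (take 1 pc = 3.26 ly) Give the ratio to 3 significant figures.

Star P: p = 3.46 mas = 3.46×10^-3″ → d = 1/p = 289.0 pc
Star P: M = m − 5 log₁₀ d + 5 = 13.58 − 5·2.4609 + 5 = 6.275
Star Q: d = 12.2 ly / 3.26 = 3.742 pc
Star Q: M = m − 5 log₁₀ d + 5 = 6.33 − 5·0.5731 + 5 = 8.464
ΔM = M_P − M_Q = 6.275 − (8.464) = -2.189; smaller M is more luminous → Star P.
L ratio = 10^(0.4 |ΔM|) = 10^0.876 = 7.509

Star P is more luminous, by a factor of 7.51.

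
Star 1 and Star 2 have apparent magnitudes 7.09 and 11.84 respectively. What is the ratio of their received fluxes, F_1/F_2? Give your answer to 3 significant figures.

Magnitude difference = -4.75
Flux ratio = 10^(−0.4 Δm) = 10^(−0.4 × -4.75) = 10^1.900 = 79.43

F_1/F_2 ≈ 79.4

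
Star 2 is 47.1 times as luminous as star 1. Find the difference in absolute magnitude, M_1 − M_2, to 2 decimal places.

Pogson: ΔM = −2.5 log₁₀(ratio) = −2.5 log₁₀(47.1) = −2.5 × 1.6730 = -4.183
Star 2 is brighter so has the smaller magnitude: M_1 − M_2 is positive.

M_1 − M_2 ≈ 4.18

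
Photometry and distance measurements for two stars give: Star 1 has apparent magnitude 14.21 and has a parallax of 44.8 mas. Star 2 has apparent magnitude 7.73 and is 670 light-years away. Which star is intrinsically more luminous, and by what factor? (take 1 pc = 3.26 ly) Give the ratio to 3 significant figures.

Star 1: p = 44.8 mas = 0.0448″ → d = 1/p = 22.32 pc
Star 1: M = m − 5 log₁₀ d + 5 = 14.21 − 5·1.3487 + 5 = 12.466
Star 2: d = 670 ly / 3.26 = 205.5 pc
Star 2: M = m − 5 log₁₀ d + 5 = 7.73 − 5·2.3129 + 5 = 1.166
ΔM = M_1 − M_2 = 12.466 − (1.166) = 11.301; smaller M is more luminous → Star 2.
L ratio = 10^(0.4 |ΔM|) = 10^4.520 = 33130

Star 2 is more luminous, by a factor of 33100.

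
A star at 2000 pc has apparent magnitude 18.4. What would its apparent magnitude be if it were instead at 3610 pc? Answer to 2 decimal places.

Flux ∝ 1/d², so Δm = 5 log₁₀(d₂/d₁) = 5 log₁₀(3610/2000) = 1.282
m₂ = m₁ + Δm = 18.4 + (1.282) = 19.682

m ≈ 19.68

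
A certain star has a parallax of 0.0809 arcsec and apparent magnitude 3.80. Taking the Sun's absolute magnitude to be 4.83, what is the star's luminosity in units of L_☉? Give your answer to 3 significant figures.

L/L_☉ ≈ 3.95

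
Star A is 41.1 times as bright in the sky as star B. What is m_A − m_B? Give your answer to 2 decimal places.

m_A − m_B ≈ -4.03

Pogson: Δm = −2.5 log₁₀(ratio) = −2.5 log₁₀(41.1) = −2.5 × 1.6138 = -4.035
Star A is brighter, so it has the smaller magnitude: the difference is negative.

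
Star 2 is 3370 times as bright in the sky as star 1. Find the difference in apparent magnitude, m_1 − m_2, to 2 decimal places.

Pogson: Δm = −2.5 log₁₀(ratio) = −2.5 log₁₀(3370) = −2.5 × 3.5276 = -8.819
Star 2 is brighter so has the smaller magnitude: m_1 − m_2 is positive.

m_1 − m_2 ≈ 8.82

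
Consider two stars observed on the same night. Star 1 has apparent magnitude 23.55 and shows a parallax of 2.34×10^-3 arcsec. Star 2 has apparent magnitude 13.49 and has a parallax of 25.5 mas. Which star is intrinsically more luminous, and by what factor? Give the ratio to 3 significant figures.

Star 1: d = 1/p = 1/2.34×10^-3″ = 427.4 pc
Star 1: M = m − 5 log₁₀ d + 5 = 23.55 − 5·2.6308 + 5 = 15.396
Star 2: p = 25.5 mas = 0.0255″ → d = 1/p = 39.22 pc
Star 2: M = m − 5 log₁₀ d + 5 = 13.49 − 5·1.5935 + 5 = 10.523
ΔM = M_1 − M_2 = 15.396 − (10.523) = 4.873; smaller M is more luminous → Star 2.
L ratio = 10^(0.4 |ΔM|) = 10^1.949 = 88.99

Star 2 is more luminous, by a factor of 89.0.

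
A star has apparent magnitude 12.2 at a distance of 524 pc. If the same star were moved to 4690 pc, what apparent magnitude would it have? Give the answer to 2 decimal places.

m ≈ 16.96

Flux ∝ 1/d², so Δm = 5 log₁₀(d₂/d₁) = 5 log₁₀(4690/524) = 4.759
m₂ = m₁ + Δm = 12.2 + (4.759) = 16.959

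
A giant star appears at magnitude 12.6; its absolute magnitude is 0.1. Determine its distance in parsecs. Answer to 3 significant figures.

d ≈ 3160 pc

μ = m − M = 12.500
m − M = 5 log₁₀ d − 5
log₁₀ d = (m − M)/5 + 1 = 3.5000
d = 10^3.5000 = 3162 pc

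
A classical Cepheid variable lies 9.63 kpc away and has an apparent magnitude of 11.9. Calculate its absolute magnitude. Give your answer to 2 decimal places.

M ≈ -3.02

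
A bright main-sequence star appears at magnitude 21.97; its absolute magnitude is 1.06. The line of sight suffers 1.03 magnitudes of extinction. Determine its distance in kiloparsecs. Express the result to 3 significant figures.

d ≈ 94.6 kpc

m − M = 5 log₁₀(d/10 pc) + A  ⇒  21.97 − (1.06) − 1.03 = 5 log₁₀(d/10)
19.880 = 5 log₁₀(d/10)
log₁₀ d = (m − M − A)/5 + 1 = 4.9760
d = 10^4.9760 = 94620 pc
= 94.62 kpc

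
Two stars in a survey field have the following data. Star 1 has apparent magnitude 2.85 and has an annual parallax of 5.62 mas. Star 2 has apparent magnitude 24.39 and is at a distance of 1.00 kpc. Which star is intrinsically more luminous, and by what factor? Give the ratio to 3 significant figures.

Star 1 is more luminous, by a factor of 1.31×10^7.

Star 1: p = 5.62 mas = 5.62×10^-3″ → d = 1/p = 177.9 pc
Star 1: M = m − 5 log₁₀ d + 5 = 2.85 − 5·2.2503 + 5 = -3.401
Star 2: d = 1.00 kpc = 1000 pc
Star 2: M = m − 5 log₁₀ d + 5 = 24.39 − 5·3.0000 + 5 = 14.390
ΔM = M_1 − M_2 = -3.401 − (14.390) = -17.791; smaller M is more luminous → Star 1.
L ratio = 10^(0.4 |ΔM|) = 10^7.117 = 1.308×10^7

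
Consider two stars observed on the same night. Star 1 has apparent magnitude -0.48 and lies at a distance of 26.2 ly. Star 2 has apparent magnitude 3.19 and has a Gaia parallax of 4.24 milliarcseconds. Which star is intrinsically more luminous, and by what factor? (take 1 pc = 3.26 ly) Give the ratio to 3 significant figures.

Star 2 is more luminous, by a factor of 29.3.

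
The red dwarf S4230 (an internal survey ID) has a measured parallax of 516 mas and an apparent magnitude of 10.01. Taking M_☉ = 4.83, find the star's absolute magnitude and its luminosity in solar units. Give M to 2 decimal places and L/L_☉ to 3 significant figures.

M ≈ 13.57; L/L_☉ ≈ 3.18×10^-4

d = 1/p = 1000/516 mas = 1.938 pc
M = m − 5 log₁₀ d + 5 = 10.01 − 5·0.2874 + 5 = 13.573
M − M_☉ = 13.573 − 4.83 = 8.743
L/L_☉ = 10^(−0.4 × 8.743) = 3.182×10^-4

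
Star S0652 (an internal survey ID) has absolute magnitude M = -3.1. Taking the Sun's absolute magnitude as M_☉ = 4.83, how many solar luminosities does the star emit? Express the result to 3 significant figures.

L/L_☉ ≈ 1490

M − M_☉ = -3.1 − 4.83 = -7.930
L/L_☉ = 10^(−0.4 (M − M_☉)) = 10^3.172 = 1486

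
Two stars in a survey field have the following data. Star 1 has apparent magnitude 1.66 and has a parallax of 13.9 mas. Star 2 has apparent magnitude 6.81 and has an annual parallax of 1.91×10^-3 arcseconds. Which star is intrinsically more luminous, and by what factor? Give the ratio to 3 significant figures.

Star 1: p = 13.9 mas = 0.0139″ → d = 1/p = 71.94 pc
Star 1: M = m − 5 log₁₀ d + 5 = 1.66 − 5·1.8570 + 5 = -2.625
Star 2: d = 1/p = 1/1.91×10^-3″ = 523.6 pc
Star 2: M = m − 5 log₁₀ d + 5 = 6.81 − 5·2.7190 + 5 = -1.785
ΔM = M_1 − M_2 = -2.625 − (-1.785) = -0.840; smaller M is more luminous → Star 1.
L ratio = 10^(0.4 |ΔM|) = 10^0.336 = 2.168

Star 1 is more luminous, by a factor of 2.17.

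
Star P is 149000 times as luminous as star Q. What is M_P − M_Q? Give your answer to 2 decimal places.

M_P − M_Q ≈ -12.93

Pogson: ΔM = −2.5 log₁₀(ratio) = −2.5 log₁₀(149000) = −2.5 × 5.1732 = -12.933
Star P is brighter, so it has the smaller magnitude: the difference is negative.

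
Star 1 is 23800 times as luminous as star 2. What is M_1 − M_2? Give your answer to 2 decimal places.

Pogson: ΔM = −2.5 log₁₀(ratio) = −2.5 log₁₀(23800) = −2.5 × 4.3766 = -10.941
Star 1 is brighter, so it has the smaller magnitude: the difference is negative.

M_1 − M_2 ≈ -10.94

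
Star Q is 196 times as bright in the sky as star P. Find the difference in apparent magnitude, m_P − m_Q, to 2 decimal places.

m_P − m_Q ≈ 5.73

Pogson: Δm = −2.5 log₁₀(ratio) = −2.5 log₁₀(196) = −2.5 × 2.2923 = -5.731
Star Q is brighter so has the smaller magnitude: m_P − m_Q is positive.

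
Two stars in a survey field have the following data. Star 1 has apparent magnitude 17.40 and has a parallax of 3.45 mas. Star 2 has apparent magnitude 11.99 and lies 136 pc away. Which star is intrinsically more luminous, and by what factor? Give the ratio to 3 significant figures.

Star 1: p = 3.45 mas = 3.45×10^-3″ → d = 1/p = 289.9 pc
Star 1: M = m − 5 log₁₀ d + 5 = 17.40 − 5·2.4622 + 5 = 10.089
Star 2: M = m − 5 log₁₀ d + 5 = 11.99 − 5·2.1335 + 5 = 6.322
ΔM = M_1 − M_2 = 10.089 − (6.322) = 3.767; smaller M is more luminous → Star 2.
L ratio = 10^(0.4 |ΔM|) = 10^1.507 = 32.12

Star 2 is more luminous, by a factor of 32.1.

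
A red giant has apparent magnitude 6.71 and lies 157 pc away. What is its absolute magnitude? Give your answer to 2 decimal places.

M ≈ 0.73

5 log₁₀(d/10 pc) = 5 log₁₀(157.0) − 5 = 5.979
M = m − 5 log₁₀(d/10) = 6.71 − 5.979 = 0.731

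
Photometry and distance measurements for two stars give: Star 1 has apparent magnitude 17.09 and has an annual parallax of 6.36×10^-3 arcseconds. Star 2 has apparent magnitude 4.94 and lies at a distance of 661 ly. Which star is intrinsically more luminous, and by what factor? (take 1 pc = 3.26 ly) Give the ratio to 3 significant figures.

Star 2 is more luminous, by a factor of 120000.

Star 1: d = 1/p = 1/6.36×10^-3″ = 157.2 pc
Star 1: M = m − 5 log₁₀ d + 5 = 17.09 − 5·2.1965 + 5 = 11.107
Star 2: d = 661 ly / 3.26 = 202.8 pc
Star 2: M = m − 5 log₁₀ d + 5 = 4.94 − 5·2.3070 + 5 = -1.595
ΔM = M_1 − M_2 = 11.107 − (-1.595) = 12.702; smaller M is more luminous → Star 2.
L ratio = 10^(0.4 |ΔM|) = 10^5.081 = 120500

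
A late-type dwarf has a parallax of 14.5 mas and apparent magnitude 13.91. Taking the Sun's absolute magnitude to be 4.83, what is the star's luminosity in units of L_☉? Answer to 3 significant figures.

L/L_☉ ≈ 0.0111

d = 1/p = 1000/14.5 mas = 68.97 pc
M = m − 5 log₁₀ d + 5 = 13.91 − 5·1.8386 + 5 = 9.717
M − M_☉ = 9.717 − 4.83 = 4.887
L/L_☉ = 10^(−0.4 × 4.887) = 0.01110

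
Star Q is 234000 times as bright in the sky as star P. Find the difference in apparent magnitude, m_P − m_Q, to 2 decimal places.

m_P − m_Q ≈ 13.42

Pogson: Δm = −2.5 log₁₀(ratio) = −2.5 log₁₀(234000) = −2.5 × 5.3692 = -13.423
Star Q is brighter so has the smaller magnitude: m_P − m_Q is positive.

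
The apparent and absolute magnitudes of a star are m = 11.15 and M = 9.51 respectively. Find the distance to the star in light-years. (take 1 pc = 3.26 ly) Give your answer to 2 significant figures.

Distance modulus: m − M = 11.15 − (9.51) = 1.640
m − M = 5 log₁₀ d − 5
log₁₀ d = (m − M)/5 + 1 = 1.3280
d = 10^1.3280 = 21.28 pc
= 69.38 ly

d ≈ 69 ly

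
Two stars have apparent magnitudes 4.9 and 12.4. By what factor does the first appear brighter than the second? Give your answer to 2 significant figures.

Magnitude difference = -7.5
Flux ratio = 10^(−0.4 Δm) = 10^(−0.4 × -7.5) = 10^3.000 = 1000

1000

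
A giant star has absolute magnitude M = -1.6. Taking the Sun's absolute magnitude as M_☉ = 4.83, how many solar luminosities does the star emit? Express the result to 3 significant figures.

M − M_☉ = -1.6 − 4.83 = -6.430
L/L_☉ = 10^(−0.4 (M − M_☉)) = 10^2.572 = 373.3

L/L_☉ ≈ 373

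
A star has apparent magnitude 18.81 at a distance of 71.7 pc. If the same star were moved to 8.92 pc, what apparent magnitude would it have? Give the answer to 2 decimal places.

Flux ∝ 1/d², so Δm = 5 log₁₀(d₂/d₁) = 5 log₁₀(8.92/71.7) = -4.526
m₂ = m₁ + Δm = 18.81 + (-4.526) = 14.284

m ≈ 14.28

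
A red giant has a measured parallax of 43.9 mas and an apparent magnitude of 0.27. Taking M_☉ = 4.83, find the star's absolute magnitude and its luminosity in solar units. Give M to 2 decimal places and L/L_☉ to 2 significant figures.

M ≈ -1.52; L/L_☉ ≈ 350

d = 1/p = 1000/43.9 mas = 22.78 pc
M = m − 5 log₁₀ d + 5 = 0.27 − 5·1.3575 + 5 = -1.518
M − M_☉ = -1.518 − 4.83 = -6.348
L/L_☉ = 10^(−0.4 × -6.348) = 346.0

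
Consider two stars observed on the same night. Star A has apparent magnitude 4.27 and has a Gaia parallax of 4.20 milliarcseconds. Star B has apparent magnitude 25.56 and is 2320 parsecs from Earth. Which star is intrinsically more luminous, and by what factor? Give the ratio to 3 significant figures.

Star A is more luminous, by a factor of 3.46×10^6.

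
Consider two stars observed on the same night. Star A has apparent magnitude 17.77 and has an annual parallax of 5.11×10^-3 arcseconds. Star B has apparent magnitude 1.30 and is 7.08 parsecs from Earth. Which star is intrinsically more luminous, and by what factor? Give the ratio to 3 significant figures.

Star A: d = 1/p = 1/5.11×10^-3″ = 195.7 pc
Star A: M = m − 5 log₁₀ d + 5 = 17.77 − 5·2.2916 + 5 = 11.312
Star B: M = m − 5 log₁₀ d + 5 = 1.30 − 5·0.8500 + 5 = 2.050
ΔM = M_A − M_B = 11.312 − (2.050) = 9.262; smaller M is more luminous → Star B.
L ratio = 10^(0.4 |ΔM|) = 10^3.705 = 5069

Star B is more luminous, by a factor of 5070.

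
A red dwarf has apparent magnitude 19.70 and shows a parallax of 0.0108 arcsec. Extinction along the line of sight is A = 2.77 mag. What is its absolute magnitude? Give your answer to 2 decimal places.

M ≈ 12.10

d = 1/p = 1/0.0108″ = 92.59 pc
5 log₁₀(d/10 pc) = 5 log₁₀(92.59) − 5 = 4.833
M = m − 5 log₁₀(d/10) − A = 19.70 − 4.833 − 2.77 = 12.097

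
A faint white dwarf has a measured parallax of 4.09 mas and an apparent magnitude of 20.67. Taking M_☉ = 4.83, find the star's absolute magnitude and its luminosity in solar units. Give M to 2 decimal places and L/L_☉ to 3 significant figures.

M ≈ 13.73; L/L_☉ ≈ 2.76×10^-4

d = 1/p = 1000/4.09 mas = 244.5 pc
M = m − 5 log₁₀ d + 5 = 20.67 − 5·2.3883 + 5 = 13.729
M − M_☉ = 13.729 − 4.83 = 8.899
L/L_☉ = 10^(−0.4 × 8.899) = 2.758×10^-4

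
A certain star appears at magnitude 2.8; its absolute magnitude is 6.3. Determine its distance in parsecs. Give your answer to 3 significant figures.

Distance modulus: m − M = 2.8 − (6.3) = -3.500
m − M = 5 log₁₀ d − 5
log₁₀ d = (m − M)/5 + 1 = 0.3000
d = 10^0.3000 = 1.995 pc

d ≈ 2.00 pc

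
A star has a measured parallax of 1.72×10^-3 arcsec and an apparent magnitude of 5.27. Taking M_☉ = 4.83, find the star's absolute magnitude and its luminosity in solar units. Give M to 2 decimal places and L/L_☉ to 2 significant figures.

M ≈ -3.55; L/L_☉ ≈ 2300

d = 1/p = 1/1.72×10^-3″ = 581.4 pc
M = m − 5 log₁₀ d + 5 = 5.27 − 5·2.7645 + 5 = -3.552
M − M_☉ = -3.552 − 4.83 = -8.382
L/L_☉ = 10^(−0.4 × -8.382) = 2254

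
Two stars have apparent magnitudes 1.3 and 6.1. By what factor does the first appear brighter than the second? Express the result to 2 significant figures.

83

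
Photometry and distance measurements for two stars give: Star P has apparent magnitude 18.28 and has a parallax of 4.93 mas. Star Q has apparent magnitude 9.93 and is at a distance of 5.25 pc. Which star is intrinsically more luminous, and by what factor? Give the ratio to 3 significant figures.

Star P: p = 4.93 mas = 4.93×10^-3″ → d = 1/p = 202.8 pc
Star P: M = m − 5 log₁₀ d + 5 = 18.28 − 5·2.3072 + 5 = 11.744
Star Q: M = m − 5 log₁₀ d + 5 = 9.93 − 5·0.7202 + 5 = 11.329
ΔM = M_P − M_Q = 11.744 − (11.329) = 0.415; smaller M is more luminous → Star Q.
L ratio = 10^(0.4 |ΔM|) = 10^0.166 = 1.466

Star Q is more luminous, by a factor of 1.47.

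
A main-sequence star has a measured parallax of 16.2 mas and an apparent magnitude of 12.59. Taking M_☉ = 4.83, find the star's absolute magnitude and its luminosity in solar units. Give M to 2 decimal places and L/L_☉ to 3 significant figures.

M ≈ 8.64; L/L_☉ ≈ 0.0300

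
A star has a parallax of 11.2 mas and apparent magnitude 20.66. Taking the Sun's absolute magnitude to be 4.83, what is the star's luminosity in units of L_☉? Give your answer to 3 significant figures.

d = 1/p = 1000/11.2 mas = 89.29 pc
M = m − 5 log₁₀ d + 5 = 20.66 − 5·1.9508 + 5 = 15.906
M − M_☉ = 15.906 − 4.83 = 11.076
L/L_☉ = 10^(−0.4 × 11.076) = 3.712×10^-5

L/L_☉ ≈ 3.71×10^-5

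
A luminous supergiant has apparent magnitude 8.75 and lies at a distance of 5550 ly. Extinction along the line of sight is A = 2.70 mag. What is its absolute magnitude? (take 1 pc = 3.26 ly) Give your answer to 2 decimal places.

M ≈ -5.11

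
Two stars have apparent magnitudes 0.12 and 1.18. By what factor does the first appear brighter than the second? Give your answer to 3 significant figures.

2.65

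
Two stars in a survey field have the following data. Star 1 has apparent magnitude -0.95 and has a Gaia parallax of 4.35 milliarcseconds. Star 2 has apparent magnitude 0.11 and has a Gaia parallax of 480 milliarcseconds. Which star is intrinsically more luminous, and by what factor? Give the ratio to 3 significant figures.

Star 1: p = 4.35 mas = 4.35×10^-3″ → d = 1/p = 229.9 pc
Star 1: M = m − 5 log₁₀ d + 5 = -0.95 − 5·2.3615 + 5 = -7.758
Star 2: p = 480 mas = 0.480″ → d = 1/p = 2.083 pc
Star 2: M = m − 5 log₁₀ d + 5 = 0.11 − 5·0.3188 + 5 = 3.516
ΔM = M_1 − M_2 = -7.758 − (3.516) = -11.274; smaller M is more luminous → Star 1.
L ratio = 10^(0.4 |ΔM|) = 10^4.510 = 32320

Star 1 is more luminous, by a factor of 32300.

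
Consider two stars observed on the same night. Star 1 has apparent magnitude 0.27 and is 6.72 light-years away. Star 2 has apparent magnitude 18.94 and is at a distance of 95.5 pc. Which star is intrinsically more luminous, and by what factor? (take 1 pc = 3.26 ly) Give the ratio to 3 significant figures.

Star 1 is more luminous, by a factor of 13700.

Star 1: d = 6.72 ly / 3.26 = 2.061 pc
Star 1: M = m − 5 log₁₀ d + 5 = 0.27 − 5·0.3142 + 5 = 3.699
Star 2: M = m − 5 log₁₀ d + 5 = 18.94 − 5·1.9800 + 5 = 14.040
ΔM = M_1 − M_2 = 3.699 − (14.040) = -10.341; smaller M is more luminous → Star 1.
L ratio = 10^(0.4 |ΔM|) = 10^4.136 = 13690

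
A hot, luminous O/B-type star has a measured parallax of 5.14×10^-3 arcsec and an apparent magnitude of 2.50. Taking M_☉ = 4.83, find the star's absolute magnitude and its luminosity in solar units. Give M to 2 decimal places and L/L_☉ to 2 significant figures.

d = 1/p = 1/5.14×10^-3″ = 194.6 pc
M = m − 5 log₁₀ d + 5 = 2.50 − 5·2.2890 + 5 = -3.945
M − M_☉ = -3.945 − 4.83 = -8.775
L/L_☉ = 10^(−0.4 × -8.775) = 3236

M ≈ -3.95; L/L_☉ ≈ 3200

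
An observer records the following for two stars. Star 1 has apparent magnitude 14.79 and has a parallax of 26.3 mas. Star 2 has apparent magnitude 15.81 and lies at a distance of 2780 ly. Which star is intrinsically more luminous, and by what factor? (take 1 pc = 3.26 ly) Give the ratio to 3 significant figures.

Star 1: p = 26.3 mas = 0.0263″ → d = 1/p = 38.02 pc
Star 1: M = m − 5 log₁₀ d + 5 = 14.79 − 5·1.5800 + 5 = 11.890
Star 2: d = 2780 ly / 3.26 = 852.8 pc
Star 2: M = m − 5 log₁₀ d + 5 = 15.81 − 5·2.9308 + 5 = 6.156
ΔM = M_1 − M_2 = 11.890 − (6.156) = 5.734; smaller M is more luminous → Star 2.
L ratio = 10^(0.4 |ΔM|) = 10^2.294 = 196.6

Star 2 is more luminous, by a factor of 197.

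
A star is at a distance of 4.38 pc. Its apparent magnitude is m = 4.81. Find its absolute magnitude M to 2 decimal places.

M ≈ 6.60

5 log₁₀(d/10 pc) = 5 log₁₀(4.380) − 5 = -1.793
M = m − 5 log₁₀(d/10) = 4.81 + 1.793 = 6.603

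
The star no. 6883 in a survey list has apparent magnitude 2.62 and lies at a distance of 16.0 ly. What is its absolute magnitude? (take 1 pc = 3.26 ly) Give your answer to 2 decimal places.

M ≈ 4.17

d = 16.0 ly / 3.26 = 4.908 pc
5 log₁₀(d/10 pc) = 5 log₁₀(4.908) − 5 = -1.545
M = m − 5 log₁₀(d/10) = 2.62 + 1.545 = 4.165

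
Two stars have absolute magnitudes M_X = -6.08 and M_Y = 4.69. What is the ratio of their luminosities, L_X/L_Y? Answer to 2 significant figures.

ΔM = M_X − M_Y = -10.77
L_X/L_Y = 10^(−0.4 ΔM) = 10^4.308 = 20320

L_X/L_Y ≈ 20000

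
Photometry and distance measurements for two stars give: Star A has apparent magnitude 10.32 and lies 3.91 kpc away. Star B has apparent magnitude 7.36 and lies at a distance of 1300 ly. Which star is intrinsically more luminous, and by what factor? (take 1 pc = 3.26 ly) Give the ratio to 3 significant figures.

Star A is more luminous, by a factor of 6.29.

Star A: d = 3.91 kpc = 3910 pc
Star A: M = m − 5 log₁₀ d + 5 = 10.32 − 5·3.5922 + 5 = -2.641
Star B: d = 1300 ly / 3.26 = 398.8 pc
Star B: M = m − 5 log₁₀ d + 5 = 7.36 − 5·2.6007 + 5 = -0.644
ΔM = M_A − M_B = -2.641 − (-0.644) = -1.997; smaller M is more luminous → Star A.
L ratio = 10^(0.4 |ΔM|) = 10^0.799 = 6.294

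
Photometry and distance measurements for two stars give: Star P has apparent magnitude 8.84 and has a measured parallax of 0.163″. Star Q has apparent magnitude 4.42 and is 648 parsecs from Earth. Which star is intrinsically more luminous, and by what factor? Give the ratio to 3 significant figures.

Star P: d = 1/p = 1/0.163″ = 6.135 pc
Star P: M = m − 5 log₁₀ d + 5 = 8.84 − 5·0.7878 + 5 = 9.901
Star Q: M = m − 5 log₁₀ d + 5 = 4.42 − 5·2.8116 + 5 = -4.638
ΔM = M_P − M_Q = 9.901 − (-4.638) = 14.539; smaller M is more luminous → Star Q.
L ratio = 10^(0.4 |ΔM|) = 10^5.816 = 653900

Star Q is more luminous, by a factor of 654000.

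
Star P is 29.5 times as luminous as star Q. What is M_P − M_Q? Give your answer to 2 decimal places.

Pogson: ΔM = −2.5 log₁₀(ratio) = −2.5 log₁₀(29.5) = −2.5 × 1.4698 = -3.675
Star P is brighter, so it has the smaller magnitude: the difference is negative.

M_P − M_Q ≈ -3.67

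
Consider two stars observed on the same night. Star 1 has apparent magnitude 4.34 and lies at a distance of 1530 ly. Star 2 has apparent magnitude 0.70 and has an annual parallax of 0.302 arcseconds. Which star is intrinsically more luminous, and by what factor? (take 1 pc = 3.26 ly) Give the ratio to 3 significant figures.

Star 1: d = 1530 ly / 3.26 = 469.3 pc
Star 1: M = m − 5 log₁₀ d + 5 = 4.34 − 5·2.6715 + 5 = -4.017
Star 2: d = 1/p = 1/0.302″ = 3.311 pc
Star 2: M = m − 5 log₁₀ d + 5 = 0.70 − 5·0.5200 + 5 = 3.100
ΔM = M_1 − M_2 = -4.017 − (3.100) = -7.117; smaller M is more luminous → Star 1.
L ratio = 10^(0.4 |ΔM|) = 10^2.847 = 703.0

Star 1 is more luminous, by a factor of 703.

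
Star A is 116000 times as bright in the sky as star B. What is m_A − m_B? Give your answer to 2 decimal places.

Pogson: Δm = −2.5 log₁₀(ratio) = −2.5 log₁₀(116000) = −2.5 × 5.0645 = -12.661
Star A is brighter, so it has the smaller magnitude: the difference is negative.

m_A − m_B ≈ -12.66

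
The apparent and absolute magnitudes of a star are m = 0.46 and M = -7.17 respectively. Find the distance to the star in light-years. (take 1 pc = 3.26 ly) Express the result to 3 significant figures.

Distance modulus: m − M = 0.46 − (-7.17) = 7.630
m − M = 5 log₁₀ d − 5
log₁₀ d = (m − M)/5 + 1 = 2.5260
d = 10^2.5260 = 335.7 pc
= 1095 ly

d ≈ 1090 ly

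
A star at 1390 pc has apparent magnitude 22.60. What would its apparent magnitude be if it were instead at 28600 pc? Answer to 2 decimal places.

Flux ∝ 1/d², so Δm = 5 log₁₀(d₂/d₁) = 5 log₁₀(28600/1390) = 6.567
m₂ = m₁ + Δm = 22.60 + (6.567) = 29.167

m ≈ 29.17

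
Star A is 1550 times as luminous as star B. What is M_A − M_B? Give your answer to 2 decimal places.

Pogson: ΔM = −2.5 log₁₀(ratio) = −2.5 log₁₀(1550) = −2.5 × 3.1903 = -7.976
Star A is brighter, so it has the smaller magnitude: the difference is negative.

M_A − M_B ≈ -7.98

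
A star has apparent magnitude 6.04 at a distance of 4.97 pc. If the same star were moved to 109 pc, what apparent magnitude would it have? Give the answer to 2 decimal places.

m ≈ 12.75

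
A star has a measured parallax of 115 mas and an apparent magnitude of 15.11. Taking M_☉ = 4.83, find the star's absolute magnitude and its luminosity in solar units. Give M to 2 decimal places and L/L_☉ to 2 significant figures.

d = 1/p = 1000/115 mas = 8.696 pc
M = m − 5 log₁₀ d + 5 = 15.11 − 5·0.9393 + 5 = 15.413
M − M_☉ = 15.413 − 4.83 = 10.583
L/L_☉ = 10^(−0.4 × 10.583) = 5.843×10^-5

M ≈ 15.41; L/L_☉ ≈ 5.8×10^-5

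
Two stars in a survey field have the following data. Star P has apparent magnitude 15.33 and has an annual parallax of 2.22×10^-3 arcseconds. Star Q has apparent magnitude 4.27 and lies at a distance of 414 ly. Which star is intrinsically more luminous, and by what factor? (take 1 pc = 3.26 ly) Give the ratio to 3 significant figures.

Star Q is more luminous, by a factor of 2110.

Star P: d = 1/p = 1/2.22×10^-3″ = 450.5 pc
Star P: M = m − 5 log₁₀ d + 5 = 15.33 − 5·2.6536 + 5 = 7.062
Star Q: d = 414 ly / 3.26 = 127.0 pc
Star Q: M = m − 5 log₁₀ d + 5 = 4.27 − 5·2.1038 + 5 = -1.249
ΔM = M_P − M_Q = 7.062 − (-1.249) = 8.311; smaller M is more luminous → Star Q.
L ratio = 10^(0.4 |ΔM|) = 10^3.324 = 2110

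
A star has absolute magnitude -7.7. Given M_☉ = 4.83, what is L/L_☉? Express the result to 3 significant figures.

L/L_☉ ≈ 103000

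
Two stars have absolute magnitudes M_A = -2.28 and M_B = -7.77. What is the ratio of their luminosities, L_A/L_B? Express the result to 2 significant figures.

L_A/L_B ≈ 6.4×10^-3

ΔM = M_A − M_B = 5.49
L_A/L_B = 10^(−0.4 ΔM) = 10^-2.196 = 6.368×10^-3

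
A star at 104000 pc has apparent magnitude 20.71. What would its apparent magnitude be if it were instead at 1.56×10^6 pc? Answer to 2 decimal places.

m ≈ 26.59

Flux ∝ 1/d², so Δm = 5 log₁₀(d₂/d₁) = 5 log₁₀(1.56×10^6/104000) = 5.880
m₂ = m₁ + Δm = 20.71 + (5.880) = 26.590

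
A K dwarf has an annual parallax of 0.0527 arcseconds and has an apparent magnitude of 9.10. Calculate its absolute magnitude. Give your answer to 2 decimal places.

d = 1/p = 1/0.0527″ = 18.98 pc
5 log₁₀(d/10 pc) = 5 log₁₀(18.98) − 5 = 1.391
M = m − 5 log₁₀(d/10) = 9.10 − 1.391 = 7.709

M ≈ 7.71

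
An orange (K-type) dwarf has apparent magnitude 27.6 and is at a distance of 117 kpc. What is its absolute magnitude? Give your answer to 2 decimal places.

M ≈ 7.26

d = 117 kpc = 117000 pc
5 log₁₀(d/10 pc) = 5 log₁₀(117000) − 5 = 20.341
M = m − 5 log₁₀(d/10) = 27.6 − 20.341 = 7.259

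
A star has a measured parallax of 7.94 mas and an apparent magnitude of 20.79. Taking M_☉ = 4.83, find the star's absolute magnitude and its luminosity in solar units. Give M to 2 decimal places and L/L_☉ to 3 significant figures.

M ≈ 15.29; L/L_☉ ≈ 6.55×10^-5

d = 1/p = 1000/7.94 mas = 125.9 pc
M = m − 5 log₁₀ d + 5 = 20.79 − 5·2.1002 + 5 = 15.289
M − M_☉ = 15.289 − 4.83 = 10.459
L/L_☉ = 10^(−0.4 × 10.459) = 6.552×10^-5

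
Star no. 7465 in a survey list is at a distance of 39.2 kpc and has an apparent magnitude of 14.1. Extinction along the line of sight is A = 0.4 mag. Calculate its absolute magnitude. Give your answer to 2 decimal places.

M ≈ -4.27

d = 39.2 kpc = 39200 pc
5 log₁₀(d/10 pc) = 5 log₁₀(39200) − 5 = 17.966
M = m − 5 log₁₀(d/10) − A = 14.1 − 17.966 − 0.4 = -4.266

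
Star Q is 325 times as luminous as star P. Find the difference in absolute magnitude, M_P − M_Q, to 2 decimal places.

Pogson: ΔM = −2.5 log₁₀(ratio) = −2.5 log₁₀(325) = −2.5 × 2.5119 = -6.280
Star Q is brighter so has the smaller magnitude: M_P − M_Q is positive.

M_P − M_Q ≈ 6.28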